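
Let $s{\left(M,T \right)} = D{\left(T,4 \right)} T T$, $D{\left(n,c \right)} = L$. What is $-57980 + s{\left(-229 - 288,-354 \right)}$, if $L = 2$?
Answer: $192652$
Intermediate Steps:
$D{\left(n,c \right)} = 2$
$s{\left(M,T \right)} = 2 T^{2}$ ($s{\left(M,T \right)} = 2 T T = 2 T^{2}$)
$-57980 + s{\left(-229 - 288,-354 \right)} = -57980 + 2 \left(-354\right)^{2} = -57980 + 2 \cdot 125316 = -57980 + 250632 = 192652$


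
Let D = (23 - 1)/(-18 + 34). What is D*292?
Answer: 803/2 ≈ 401.50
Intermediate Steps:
D = 11/8 (D = 22/16 = 22*(1/16) = 11/8 ≈ 1.3750)
D*292 = (11/8)*292 = 803/2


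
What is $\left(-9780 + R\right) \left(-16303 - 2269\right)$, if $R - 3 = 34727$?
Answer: $-463371400$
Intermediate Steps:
$R = 34730$ ($R = 3 + 34727 = 34730$)
$\left(-9780 + R\right) \left(-16303 - 2269\right) = \left(-9780 + 34730\right) \left(-16303 - 2269\right) = 24950 \left(-18572\right) = -463371400$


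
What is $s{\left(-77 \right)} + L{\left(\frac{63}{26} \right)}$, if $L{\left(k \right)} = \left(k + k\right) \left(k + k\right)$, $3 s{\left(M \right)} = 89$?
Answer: $\frac{26948}{507} \approx 53.152$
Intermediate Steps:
$s{\left(M \right)} = \frac{89}{3}$ ($s{\left(M \right)} = \frac{1}{3} \cdot 89 = \frac{89}{3}$)
$L{\left(k \right)} = 4 k^{2}$ ($L{\left(k \right)} = 2 k 2 k = 4 k^{2}$)
$s{\left(-77 \right)} + L{\left(\frac{63}{26} \right)} = \frac{89}{3} + 4 \left(\frac{63}{26}\right)^{2} = \frac{89}{3} + 4 \cdot \frac{3969}{676} = \frac{89}{3} + \frac{3969}{169} = \frac{26948}{507}$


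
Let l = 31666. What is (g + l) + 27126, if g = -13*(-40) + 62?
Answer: 59374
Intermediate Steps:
g = 582 (g = 520 + 62 = 582)
(g + l) + 27126 = (582 + 31666) + 27126 = 32248 + 27126 = 59374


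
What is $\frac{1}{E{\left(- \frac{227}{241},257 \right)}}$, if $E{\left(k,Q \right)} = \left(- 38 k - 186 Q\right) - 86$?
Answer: $- \frac{241}{11532382} \approx -2.0898 \cdot 10^{-5}$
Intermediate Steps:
$E{\left(k,Q \right)} = -86 - 186 Q - 38 k$ ($E{\left(k,Q \right)} = \left(- 186 Q - 38 k\right) - 86 = -86 - 186 Q - 38 k$)
$\frac{1}{E{\left(- \frac{227}{241},257 \right)}} = \frac{1}{-86 - 47802 - 38 \left(- \frac{227}{241}\right)} = \frac{1}{-86 - 47802 - 38 \left(\left(-227\right) \frac{1}{241}\right)} = \frac{1}{-86 - 47802 - - \frac{8626}{241}} = \frac{1}{-86 - 47802 + \frac{8626}{241}} = \frac{1}{- \frac{11532382}{241}} = - \frac{241}{11532382}$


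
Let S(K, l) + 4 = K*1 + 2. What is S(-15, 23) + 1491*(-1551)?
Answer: -2312558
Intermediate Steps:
S(K, l) = -2 + K (S(K, l) = -4 + (K*1 + 2) = -4 + (K + 2) = -4 + (2 + K) = -2 + K)
S(-15, 23) + 1491*(-1551) = (-2 - 15) + 1491*(-1551) = -17 - 2312541 = -2312558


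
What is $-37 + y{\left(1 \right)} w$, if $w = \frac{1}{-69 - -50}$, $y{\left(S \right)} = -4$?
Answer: $- \frac{699}{19} \approx -36.789$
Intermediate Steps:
$w = - \frac{1}{19}$ ($w = \frac{1}{-69 + 50} = \frac{1}{-19} = - \frac{1}{19} \approx -0.052632$)
$-37 + y{\left(1 \right)} w = -37 - - \frac{4}{19} = -37 + \frac{4}{19} = - \frac{699}{19}$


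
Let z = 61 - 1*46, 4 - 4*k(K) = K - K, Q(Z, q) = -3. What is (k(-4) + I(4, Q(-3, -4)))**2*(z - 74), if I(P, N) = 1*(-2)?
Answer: -59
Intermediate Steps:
k(K) = 1 (k(K) = 1 - (K - K)/4 = 1 - 1/4*0 = 1 + 0 = 1)
I(P, N) = -2
z = 15 (z = 61 - 46 = 15)
(k(-4) + I(4, Q(-3, -4)))**2*(z - 74) = (1 - 2)**2*(15 - 74) = (-1)**2*(-59) = 1*(-59) = -59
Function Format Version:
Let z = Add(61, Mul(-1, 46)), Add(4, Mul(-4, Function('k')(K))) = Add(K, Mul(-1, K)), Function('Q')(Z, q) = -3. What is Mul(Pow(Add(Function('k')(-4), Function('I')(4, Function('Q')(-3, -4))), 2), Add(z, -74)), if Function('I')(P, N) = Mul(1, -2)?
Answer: -59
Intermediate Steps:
Function('k')(K) = 1 (Function('k')(K) = Add(1, Mul(Rational(-1, 4), Add(K, Mul(-1, K)))) = Add(1, Mul(Rational(-1, 4), 0)) = Add(1, 0) = 1)
Function('I')(P, N) = -2
z = 15 (z = Add(61, -46) = 15)
Mul(Pow(Add(Function('k')(-4), Function('I')(4, Function('Q')(-3, -4))), 2), Add(z, -74)) = Mul(Pow(Add(1, -2), 2), Add(15, -74)) = Mul(Pow(-1, 2), -59) = Mul(1, -59) = -59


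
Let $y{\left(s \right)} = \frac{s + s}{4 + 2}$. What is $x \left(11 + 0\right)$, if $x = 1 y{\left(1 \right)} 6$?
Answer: $22$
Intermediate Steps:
$y{\left(s \right)} = \frac{s}{3}$ ($y{\left(s \right)} = \frac{2 s}{6} = 2 s \frac{1}{6} = \frac{s}{3}$)
$x = 2$ ($x = 1 \cdot \frac{1}{3} \cdot 1 \cdot 6 = 1 \cdot \frac{1}{3} \cdot 6 = \frac{1}{3} \cdot 6 = 2$)
$x \left(11 + 0\right) = 2 \left(11 + 0\right) = 2 \cdot 11 = 22$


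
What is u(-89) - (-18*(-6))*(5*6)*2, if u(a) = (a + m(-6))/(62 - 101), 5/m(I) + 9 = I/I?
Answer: -673681/104 ≈ -6477.7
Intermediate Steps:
m(I) = -5/8 (m(I) = 5/(-9 + I/I) = 5/(-9 + 1) = 5/(-8) = 5*(-⅛) = -5/8)
u(a) = 5/312 - a/39 (u(a) = (a - 5/8)/(62 - 101) = (-5/8 + a)/(-39) = (-5/8 + a)*(-1/39) = 5/312 - a/39)
u(-89) - (-18*(-6))*(5*6)*2 = (5/312 - 1/39*(-89)) - (-18*(-6))*(5*6)*2 = (5/312 + 89/39) - 108*30*2 = 239/104 - 108*60 = 239/104 - 1*6480 = 239/104 - 6480 = -673681/104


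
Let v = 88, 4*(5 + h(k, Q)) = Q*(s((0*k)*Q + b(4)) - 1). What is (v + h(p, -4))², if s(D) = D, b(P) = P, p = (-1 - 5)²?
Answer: 6400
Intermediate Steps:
p = 36 (p = (-6)² = 36)
h(k, Q) = -5 + 3*Q/4 (h(k, Q) = -5 + (Q*(((0*k)*Q + 4) - 1))/4 = -5 + (Q*((0*Q + 4) - 1))/4 = -5 + (Q*((0 + 4) - 1))/4 = -5 + (Q*(4 - 1))/4 = -5 + (Q*3)/4 = -5 + (3*Q)/4 = -5 + 3*Q/4)
(v + h(p, -4))² = (88 + (-5 + (¾)*(-4)))² = (88 + (-5 - 3))² = (88 - 8)² = 80² = 6400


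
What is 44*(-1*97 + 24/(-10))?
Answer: -21868/5 ≈ -4373.6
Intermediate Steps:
44*(-1*97 + 24/(-10)) = 44*(-97 + 24*(-⅒)) = 44*(-97 - 12/5) = 44*(-497/5) = -21868/5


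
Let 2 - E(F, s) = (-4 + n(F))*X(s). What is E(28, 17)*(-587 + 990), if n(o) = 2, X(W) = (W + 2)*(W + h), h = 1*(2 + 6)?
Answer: 383656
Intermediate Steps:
h = 8 (h = 1*8 = 8)
X(W) = (2 + W)*(8 + W) (X(W) = (W + 2)*(W + 8) = (2 + W)*(8 + W))
E(F, s) = 34 + 2*s² + 20*s (E(F, s) = 2 - (-4 + 2)*(16 + s² + 10*s) = 2 - (-2)*(16 + s² + 10*s) = 2 - (-32 - 20*s - 2*s²) = 2 + (32 + 2*s² + 20*s) = 34 + 2*s² + 20*s)
E(28, 17)*(-587 + 990) = (34 + 2*17² + 20*17)*(-587 + 990) = (34 + 2*289 + 340)*403 = (34 + 578 + 340)*403 = 952*403 = 383656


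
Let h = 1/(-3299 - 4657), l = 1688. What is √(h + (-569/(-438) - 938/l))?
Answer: 43*√167690951506/20424378 ≈ 0.86213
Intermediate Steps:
h = -1/7956 (h = 1/(-7956) = -1/7956 ≈ -0.00012569)
√(h + (-569/(-438) - 938/l)) = √(-1/7956 + (-569/(-438) - 938/1688)) = √(-1/7956 + (-569*(-1/438) - 938*1/1688)) = √(-1/7956 + (569/438 - 469/844)) = √(-1/7956 + 137407/184836) = √(45542719/61273134) = 43*√167690951506/20424378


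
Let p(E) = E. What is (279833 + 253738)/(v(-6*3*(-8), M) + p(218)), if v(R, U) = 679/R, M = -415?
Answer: 76834224/32071 ≈ 2395.8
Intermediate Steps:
(279833 + 253738)/(v(-6*3*(-8), M) + p(218)) = (279833 + 253738)/(679/((-6*3*(-8))) + 218) = 533571/(679/((-18*(-8))) + 218) = 533571/(679/144 + 218) = 533571/(32071/144) = 533571*(144/32071) = 76834224/32071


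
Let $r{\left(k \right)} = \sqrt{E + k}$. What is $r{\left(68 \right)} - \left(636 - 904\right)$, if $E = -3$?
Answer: $268 + \sqrt{65} \approx 276.06$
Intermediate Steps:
$r{\left(k \right)} = \sqrt{-3 + k}$
$r{\left(68 \right)} - \left(636 - 904\right) = \sqrt{-3 + 68} - \left(636 - 904\right) = \sqrt{65} - -268 = \sqrt{65} + 268 = 268 + \sqrt{65}$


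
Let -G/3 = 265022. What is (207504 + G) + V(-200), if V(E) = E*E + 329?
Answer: -547233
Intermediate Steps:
G = -795066 (G = -3*265022 = -795066)
V(E) = 329 + E² (V(E) = E² + 329 = 329 + E²)
(207504 + G) + V(-200) = (207504 - 795066) + (329 + (-200)²) = -587562 + (329 + 40000) = -587562 + 40329 = -547233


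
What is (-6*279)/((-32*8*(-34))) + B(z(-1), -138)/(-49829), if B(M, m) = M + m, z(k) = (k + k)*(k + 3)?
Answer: -41088889/216855808 ≈ -0.18948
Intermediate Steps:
z(k) = 2*k*(3 + k) (z(k) = (2*k)*(3 + k) = 2*k*(3 + k))
(-6*279)/((-32*8*(-34))) + B(z(-1), -138)/(-49829) = (-6*279)/((-32*8*(-34))) + (2*(-1)*(3 - 1) - 138)/(-49829) = -1674/((-256*(-34))) + (2*(-1)*2 - 138)*(-1/49829) = -1674/8704 + (-4 - 138)*(-1/49829) = -1674*1/8704 - 142*(-1/49829) = -837/4352 + 142/49829 = -41088889/216855808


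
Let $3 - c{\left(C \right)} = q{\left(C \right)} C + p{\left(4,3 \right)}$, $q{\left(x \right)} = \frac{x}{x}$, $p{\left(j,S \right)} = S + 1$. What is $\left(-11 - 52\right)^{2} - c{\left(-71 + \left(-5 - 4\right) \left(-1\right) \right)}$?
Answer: $3908$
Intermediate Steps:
$p{\left(j,S \right)} = 1 + S$
$q{\left(x \right)} = 1$
$c{\left(C \right)} = -1 - C$ ($c{\left(C \right)} = 3 - \left(1 C + \left(1 + 3\right)\right) = 3 - \left(C + 4\right) = 3 - \left(4 + C\right) = -1 - C$)
$\left(-11 - 52\right)^{2} - c{\left(-71 + \left(-5 - 4\right) \left(-1\right) \right)} = \left(-11 - 52\right)^{2} - \left(-1 - \left(-71 + \left(-5 - 4\right) \left(-1\right)\right)\right) = \left(-63\right)^{2} - \left(-1 - \left(-71 - -9\right)\right) = 3969 - \left(-1 - \left(-71 + 9\right)\right) = 3969 - \left(-1 - -62\right) = 3969 - \left(-1 + 62\right) = 3969 - 61 = 3908$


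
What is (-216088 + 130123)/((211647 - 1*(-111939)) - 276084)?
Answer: -28655/15834 ≈ -1.8097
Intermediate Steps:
(-216088 + 130123)/((211647 - 1*(-111939)) - 276084) = -85965/((211647 + 111939) - 276084) = -85965/(323586 - 276084) = -85965/47502 = -85965*1/47502 = -28655/15834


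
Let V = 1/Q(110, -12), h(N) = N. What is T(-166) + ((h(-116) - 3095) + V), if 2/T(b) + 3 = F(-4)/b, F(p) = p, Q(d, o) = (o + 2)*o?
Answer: -95193713/29640 ≈ -3211.7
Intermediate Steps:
Q(d, o) = o*(2 + o) (Q(d, o) = (2 + o)*o = o*(2 + o))
V = 1/120 (V = 1/(-12*(2 - 12)) = 1/(-12*(-10)) = 1/120 ≈ 0.0083333)
T(b) = 2/(-3 - 4/b)
T(-166) + ((h(-116) - 3095) + V) = -2*(-166)/(4 + 3*(-166)) + ((-116 - 3095) + 1/120) = -2*(-166)/(4 - 498) + (-3211 + 1/120) = -2*(-166)/(-494) - 385319/120 = -2*(-166)*(-1/494) - 385319/120 = -166/247 - 385319/120 = -95193713/29640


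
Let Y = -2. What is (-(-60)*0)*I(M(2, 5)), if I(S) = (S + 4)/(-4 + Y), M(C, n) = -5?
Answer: 0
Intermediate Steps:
I(S) = -2/3 - S/6 (I(S) = (S + 4)/(-4 - 2) = (4 + S)/(-6) = (4 + S)*(-1/6) = -2/3 - S/6)
(-(-60)*0)*I(M(2, 5)) = (-(-60)*0)*(-2/3 - 1/6*(-5)) = (-20*0)*(-2/3 + 5/6) = 0*(1/6) = 0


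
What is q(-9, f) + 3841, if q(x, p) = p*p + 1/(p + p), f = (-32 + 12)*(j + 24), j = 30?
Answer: 2527720559/2160 ≈ 1.1702e+6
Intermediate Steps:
f = -1080 (f = (-32 + 12)*(30 + 24) = -20*54 = -1080)
q(x, p) = p² + 1/(2*p)
q(-9, f) + 3841 = (½ + (-1080)³)/(-1080) + 3841 = -(½ - 1259712000)/1080 + 3841 = -1/1080*(-2519423999/2) + 3841 = 2519423999/2160 + 3841 = 2527720559/2160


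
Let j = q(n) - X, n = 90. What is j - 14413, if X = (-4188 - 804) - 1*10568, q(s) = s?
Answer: 1237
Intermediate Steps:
X = -15560 (X = -4992 - 10568 = -15560)
j = 15650 (j = 90 - 1*(-15560) = 90 + 15560 = 15650)
j - 14413 = 15650 - 14413 = 1237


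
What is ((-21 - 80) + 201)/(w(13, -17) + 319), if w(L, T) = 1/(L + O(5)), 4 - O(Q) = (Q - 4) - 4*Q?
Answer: 720/2297 ≈ 0.31345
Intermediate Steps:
O(Q) = 8 + 3*Q (O(Q) = 4 - ((Q - 4) - 4*Q) = 4 - ((-4 + Q) - 4*Q) = 4 - (-4 - 3*Q) = 4 + (4 + 3*Q) = 8 + 3*Q)
w(L, T) = 1/(23 + L) (w(L, T) = 1/(L + (8 + 3*5)) = 1/(L + (8 + 15)) = 1/(L + 23) = 1/(23 + L))
((-21 - 80) + 201)/(w(13, -17) + 319) = ((-21 - 80) + 201)/(1/(23 + 13) + 319) = (-101 + 201)/(1/36 + 319) = 100/(1/36 + 319) = 100/(11485/36) = 100*(36/11485) = 720/2297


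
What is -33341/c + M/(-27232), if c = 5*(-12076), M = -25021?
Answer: 604677523/411067040 ≈ 1.4710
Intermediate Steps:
c = -60380
-33341/c + M/(-27232) = -33341/(-60380) - 25021/(-27232) = -33341*(-1/60380) - 25021*(-1/27232) = 33341/60380 + 25021/27232 = 604677523/411067040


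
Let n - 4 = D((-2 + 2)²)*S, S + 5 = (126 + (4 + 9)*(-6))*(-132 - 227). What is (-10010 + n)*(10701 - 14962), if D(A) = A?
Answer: 42635566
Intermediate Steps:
S = -17237 (S = -5 + (126 + (4 + 9)*(-6))*(-132 - 227) = -5 + (126 + 13*(-6))*(-359) = -5 + (126 - 78)*(-359) = -5 + 48*(-359) = -5 - 17232 = -17237)
n = 4 (n = 4 + (-2 + 2)²*(-17237) = 4 + 0²*(-17237) = 4 + 0*(-17237) = 4 + 0 = 4)
(-10010 + n)*(10701 - 14962) = (-10010 + 4)*(10701 - 14962) = -10006*(-4261) = 42635566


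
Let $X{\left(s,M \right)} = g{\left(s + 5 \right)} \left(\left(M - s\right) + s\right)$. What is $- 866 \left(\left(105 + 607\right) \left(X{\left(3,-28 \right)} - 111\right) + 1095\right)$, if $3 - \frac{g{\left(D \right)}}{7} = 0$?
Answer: $430049538$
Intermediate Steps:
$g{\left(D \right)} = 21$ ($g{\left(D \right)} = 21 - 0 = 21 + 0 = 21$)
$X{\left(s,M \right)} = 21 M$ ($X{\left(s,M \right)} = 21 \left(\left(M - s\right) + s\right) = 21 M$)
$- 866 \left(\left(105 + 607\right) \left(X{\left(3,-28 \right)} - 111\right) + 1095\right) = - 866 \left(\left(105 + 607\right) \left(21 \left(-28\right) - 111\right) + 1095\right) = - 866 \left(712 \left(-588 - 111\right) + 1095\right) = - 866 \left(712 \left(-699\right) + 1095\right) = - 866 \left(-497688 + 1095\right) = \left(-866\right) \left(-496593\right) = 430049538$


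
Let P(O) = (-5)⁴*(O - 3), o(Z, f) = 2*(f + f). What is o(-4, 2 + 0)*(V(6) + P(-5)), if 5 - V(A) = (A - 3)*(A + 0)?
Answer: -40104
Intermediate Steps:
o(Z, f) = 4*f (o(Z, f) = 2*(2*f) = 4*f)
P(O) = -1875 + 625*O (P(O) = 625*(-3 + O) = -1875 + 625*O)
V(A) = 5 - A*(-3 + A) (V(A) = 5 - (A - 3)*(A + 0) = 5 - (-3 + A)*A = 5 - A*(-3 + A))
o(-4, 2 + 0)*(V(6) + P(-5)) = (4*(2 + 0))*((5 - 1*6² + 3*6) + (-1875 + 625*(-5))) = (4*2)*((5 - 1*36 + 18) + (-1875 - 3125)) = 8*((5 - 36 + 18) - 5000) = 8*(-13 - 5000) = 8*(-5013) = -40104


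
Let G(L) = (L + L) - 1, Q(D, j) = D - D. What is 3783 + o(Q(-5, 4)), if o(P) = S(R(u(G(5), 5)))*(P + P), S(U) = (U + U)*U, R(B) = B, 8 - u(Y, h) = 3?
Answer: 3783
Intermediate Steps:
Q(D, j) = 0
G(L) = -1 + 2*L (G(L) = 2*L - 1 = -1 + 2*L)
u(Y, h) = 5 (u(Y, h) = 8 - 1*3 = 8 - 3 = 5)
S(U) = 2*U² (S(U) = (2*U)*U = 2*U²)
o(P) = 100*P (o(P) = (2*5²)*(P + P) = (2*25)*(2*P) = 50*(2*P) = 100*P)
3783 + o(Q(-5, 4)) = 3783 + 100*0 = 3783 + 0 = 3783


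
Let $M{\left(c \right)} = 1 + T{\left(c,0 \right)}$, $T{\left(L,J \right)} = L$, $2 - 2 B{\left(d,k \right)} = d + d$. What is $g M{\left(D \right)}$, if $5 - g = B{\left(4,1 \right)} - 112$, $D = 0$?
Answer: $120$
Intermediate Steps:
$B{\left(d,k \right)} = 1 - d$ ($B{\left(d,k \right)} = 1 - \frac{d + d}{2} = 1 - \frac{2 d}{2} = 1 - d$)
$g = 120$ ($g = 5 - \left(\left(1 - 4\right) - 112\right) = 5 - \left(-3 - 112\right) = 5 - -115 = 5 + 115 = 120$)
$M{\left(c \right)} = 1 + c$
$g M{\left(D \right)} = 120 \left(1 + 0\right) = 120 \cdot 1 = 120$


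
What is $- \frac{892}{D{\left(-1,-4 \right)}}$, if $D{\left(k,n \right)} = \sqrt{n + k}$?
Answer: $\frac{892 i \sqrt{5}}{5} \approx 398.91 i$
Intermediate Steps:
$D{\left(k,n \right)} = \sqrt{k + n}$
$- \frac{892}{D{\left(-1,-4 \right)}} = - \frac{892}{\sqrt{-1 - 4}} = - \frac{892}{\sqrt{-5}} = - \frac{892}{i \sqrt{5}} = - 892 \left(- \frac{i \sqrt{5}}{5}\right) = \frac{892 i \sqrt{5}}{5}$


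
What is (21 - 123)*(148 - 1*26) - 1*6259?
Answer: -18703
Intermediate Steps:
(21 - 123)*(148 - 1*26) - 1*6259 = -102*(148 - 26) - 6259 = -102*122 - 6259 = -12444 - 6259 = -18703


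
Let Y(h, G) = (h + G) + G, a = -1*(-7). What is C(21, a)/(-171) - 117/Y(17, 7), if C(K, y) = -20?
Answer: -19387/5301 ≈ -3.6572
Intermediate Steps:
a = 7
Y(h, G) = h + 2*G (Y(h, G) = (G + h) + G = h + 2*G)
C(21, a)/(-171) - 117/Y(17, 7) = -20/(-171) - 117/(17 + 2*7) = -20*(-1/171) - 117/(17 + 14) = 20/171 - 117/31 = -19387/5301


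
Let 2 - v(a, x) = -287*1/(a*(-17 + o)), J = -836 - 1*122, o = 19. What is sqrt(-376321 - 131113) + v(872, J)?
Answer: 3775/1744 + I*sqrt(507434) ≈ 2.1646 + 712.34*I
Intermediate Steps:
J = -958 (J = -836 - 122 = -958)
v(a, x) = 2 + 287/(2*a) (v(a, x) = 2 - (-287)/(a*(-17 + 19)) = 2 - (-287)/(a*2) = 2 - (-287)/(2*a) = 2 + 287/(2*a))
sqrt(-376321 - 131113) + v(872, J) = sqrt(-376321 - 131113) + (2 + (287/2)/872) = sqrt(-507434) + (2 + (287/2)*(1/872)) = I*sqrt(507434) + (2 + 287/1744) = I*sqrt(507434) + 3775/1744 = 3775/1744 + I*sqrt(507434)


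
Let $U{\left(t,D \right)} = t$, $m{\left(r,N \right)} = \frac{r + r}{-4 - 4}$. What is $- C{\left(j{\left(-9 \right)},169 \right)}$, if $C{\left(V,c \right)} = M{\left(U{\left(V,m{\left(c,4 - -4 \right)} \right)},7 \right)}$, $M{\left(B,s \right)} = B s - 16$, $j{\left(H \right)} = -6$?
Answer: $58$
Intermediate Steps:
$m{\left(r,N \right)} = - \frac{r}{4}$ ($m{\left(r,N \right)} = \frac{2 r}{-8} = 2 r \left(- \frac{1}{8}\right) = - \frac{r}{4}$)
$M{\left(B,s \right)} = -16 + B s$
$C{\left(V,c \right)} = -16 + 7 V$ ($C{\left(V,c \right)} = -16 + V 7 = -16 + 7 V$)
$- C{\left(j{\left(-9 \right)},169 \right)} = - (-16 + 7 \left(-6\right)) = - (-16 - 42) = \left(-1\right) \left(-58\right) = 58$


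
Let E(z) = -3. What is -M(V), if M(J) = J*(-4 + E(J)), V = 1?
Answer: 7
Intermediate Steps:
M(J) = -7*J (M(J) = J*(-4 - 3) = J*(-7) = -7*J)
-M(V) = -(-7) = -1*(-7) = 7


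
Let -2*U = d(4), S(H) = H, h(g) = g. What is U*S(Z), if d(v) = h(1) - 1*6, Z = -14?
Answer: -35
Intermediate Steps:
d(v) = -5 (d(v) = 1 - 1*6 = 1 - 6 = -5)
U = 5/2 (U = -1/2*(-5) = 5/2 ≈ 2.5000)
U*S(Z) = (5/2)*(-14) = -35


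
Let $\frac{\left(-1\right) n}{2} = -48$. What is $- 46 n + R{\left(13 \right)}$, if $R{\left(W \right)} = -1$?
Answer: $-4417$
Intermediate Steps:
$n = 96$ ($n = \left(-2\right) \left(-48\right) = 96$)
$- 46 n + R{\left(13 \right)} = \left(-46\right) 96 - 1 = -4416 - 1 = -4417$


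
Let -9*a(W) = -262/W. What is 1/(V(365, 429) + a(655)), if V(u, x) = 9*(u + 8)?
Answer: 45/151067 ≈ 0.00029788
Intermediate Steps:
V(u, x) = 72 + 9*u (V(u, x) = 9*(8 + u) = 72 + 9*u)
a(W) = 262/(9*W) (a(W) = -(-262)/(9*W) = 262/(9*W))
1/(V(365, 429) + a(655)) = 1/((72 + 9*365) + (262/9)/655) = 1/((72 + 3285) + (262/9)*(1/655)) = 1/(3357 + 2/45) = 1/(151067/45) = 45/151067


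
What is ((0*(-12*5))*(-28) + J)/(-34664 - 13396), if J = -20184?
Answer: 1682/4005 ≈ 0.41997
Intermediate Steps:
((0*(-12*5))*(-28) + J)/(-34664 - 13396) = ((0*(-12*5))*(-28) - 20184)/(-34664 - 13396) = ((0*(-60))*(-28) - 20184)/(-48060) = (0*(-28) - 20184)*(-1/48060) = (0 - 20184)*(-1/48060) = -20184*(-1/48060) = 1682/4005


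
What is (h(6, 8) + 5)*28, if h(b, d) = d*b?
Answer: 1484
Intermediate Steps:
h(b, d) = b*d
(h(6, 8) + 5)*28 = (6*8 + 5)*28 = (48 + 5)*28 = 53*28 = 1484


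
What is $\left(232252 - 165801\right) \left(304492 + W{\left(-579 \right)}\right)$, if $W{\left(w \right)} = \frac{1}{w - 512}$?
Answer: $\frac{22075073433721}{1091} \approx 2.0234 \cdot 10^{10}$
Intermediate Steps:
$W{\left(w \right)} = \frac{1}{-512 + w}$ ($W{\left(w \right)} = \frac{1}{w - 512} = \frac{1}{-512 + w}$)
$\left(232252 - 165801\right) \left(304492 + W{\left(-579 \right)}\right) = \left(232252 - 165801\right) \left(304492 + \frac{1}{-512 - 579}\right) = 66451 \left(304492 + \frac{1}{-1091}\right) = 66451 \left(304492 - \frac{1}{1091}\right) = 66451 \cdot \frac{332200771}{1091} = \frac{22075073433721}{1091}$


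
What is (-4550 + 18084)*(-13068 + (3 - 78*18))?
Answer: -195823446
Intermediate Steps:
(-4550 + 18084)*(-13068 + (3 - 78*18)) = 13534*(-13068 + (3 - 1404)) = 13534*(-13068 - 1401) = 13534*(-14469) = -195823446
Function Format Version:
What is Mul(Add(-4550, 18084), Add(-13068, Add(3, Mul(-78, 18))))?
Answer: -195823446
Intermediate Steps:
Mul(Add(-4550, 18084), Add(-13068, Add(3, Mul(-78, 18)))) = Mul(13534, Add(-13068, Add(3, -1404))) = Mul(13534, Add(-13068, -1401)) = Mul(13534, -14469) = -195823446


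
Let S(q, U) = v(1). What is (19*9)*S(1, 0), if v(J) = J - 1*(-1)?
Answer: 342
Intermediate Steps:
v(J) = 1 + J (v(J) = J + 1 = 1 + J)
S(q, U) = 2 (S(q, U) = 1 + 1 = 2)
(19*9)*S(1, 0) = (19*9)*2 = 171*2 = 342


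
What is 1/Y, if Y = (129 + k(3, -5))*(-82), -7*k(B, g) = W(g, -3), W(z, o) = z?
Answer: -7/74456 ≈ -9.4015e-5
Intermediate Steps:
k(B, g) = -g/7
Y = -74456/7 (Y = (129 - ⅐*(-5))*(-82) = (129 + 5/7)*(-82) = (908/7)*(-82) = -74456/7 ≈ -10637.)
1/Y = 1/(-74456/7) = -7/74456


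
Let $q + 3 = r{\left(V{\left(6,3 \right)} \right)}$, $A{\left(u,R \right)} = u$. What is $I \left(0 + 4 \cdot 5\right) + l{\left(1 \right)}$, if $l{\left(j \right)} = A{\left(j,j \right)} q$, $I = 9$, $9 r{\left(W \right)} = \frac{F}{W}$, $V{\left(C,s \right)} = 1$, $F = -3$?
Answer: $\frac{530}{3} \approx 176.67$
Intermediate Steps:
$r{\left(W \right)} = - \frac{1}{3 W}$ ($r{\left(W \right)} = \frac{\left(-3\right) \frac{1}{W}}{9} = - \frac{1}{3 W}$)
$q = - \frac{10}{3}$ ($q = -3 - \frac{1}{3 \cdot 1} = -3 - \frac{1}{3} = - \frac{10}{3} \approx -3.3333$)
$l{\left(j \right)} = - \frac{10 j}{3}$ ($l{\left(j \right)} = j \left(- \frac{10}{3}\right) = - \frac{10 j}{3}$)
$I \left(0 + 4 \cdot 5\right) + l{\left(1 \right)} = 9 \left(0 + 4 \cdot 5\right) - \frac{10}{3} = 9 \left(0 + 20\right) - \frac{10}{3} = 9 \cdot 20 - \frac{10}{3} = 180 - \frac{10}{3} = \frac{530}{3}$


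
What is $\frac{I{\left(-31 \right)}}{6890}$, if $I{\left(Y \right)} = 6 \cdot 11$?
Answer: $\frac{33}{3445} \approx 0.0095791$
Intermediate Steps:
$I{\left(Y \right)} = 66$
$\frac{I{\left(-31 \right)}}{6890} = \frac{66}{6890} = 66 \cdot \frac{1}{6890} = \frac{33}{3445}$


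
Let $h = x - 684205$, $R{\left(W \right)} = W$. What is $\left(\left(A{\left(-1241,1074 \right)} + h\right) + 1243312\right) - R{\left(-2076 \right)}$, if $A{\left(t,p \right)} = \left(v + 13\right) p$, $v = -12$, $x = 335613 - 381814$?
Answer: $516056$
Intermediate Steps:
$x = -46201$ ($x = 335613 - 381814 = -46201$)
$A{\left(t,p \right)} = p$ ($A{\left(t,p \right)} = \left(-12 + 13\right) p = 1 p = p$)
$h = -730406$ ($h = -46201 - 684205 = -730406$)
$\left(\left(A{\left(-1241,1074 \right)} + h\right) + 1243312\right) - R{\left(-2076 \right)} = \left(\left(1074 - 730406\right) + 1243312\right) - -2076 = \left(-729332 + 1243312\right) + 2076 = 513980 + 2076 = 516056$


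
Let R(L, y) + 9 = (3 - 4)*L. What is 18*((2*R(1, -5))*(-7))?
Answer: 2520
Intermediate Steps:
R(L, y) = -9 - L (R(L, y) = -9 + (3 - 4)*L = -9 - L)
18*((2*R(1, -5))*(-7)) = 18*((2*(-9 - 1*1))*(-7)) = 18*((2*(-9 - 1))*(-7)) = 18*((2*(-10))*(-7)) = 18*(-20*(-7)) = 18*140 = 2520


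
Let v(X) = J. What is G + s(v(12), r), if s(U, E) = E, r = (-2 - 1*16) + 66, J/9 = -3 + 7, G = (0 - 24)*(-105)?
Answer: 2568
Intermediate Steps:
G = 2520 (G = -24*(-105) = 2520)
J = 36 (J = 9*(-3 + 7) = 9*4 = 36)
v(X) = 36
r = 48 (r = (-2 - 16) + 66 = -18 + 66 = 48)
G + s(v(12), r) = 2520 + 48 = 2568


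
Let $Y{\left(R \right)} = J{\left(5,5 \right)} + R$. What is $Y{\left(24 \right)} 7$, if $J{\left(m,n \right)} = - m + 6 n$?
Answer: $343$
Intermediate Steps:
$Y{\left(R \right)} = 25 + R$ ($Y{\left(R \right)} = \left(\left(-1\right) 5 + 6 \cdot 5\right) + R = \left(-5 + 30\right) + R = 25 + R$)
$Y{\left(24 \right)} 7 = \left(25 + 24\right) 7 = 49 \cdot 7 = 343$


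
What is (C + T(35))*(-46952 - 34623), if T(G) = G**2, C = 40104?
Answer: -3371413175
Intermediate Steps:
(C + T(35))*(-46952 - 34623) = (40104 + 35**2)*(-46952 - 34623) = (40104 + 1225)*(-81575) = 41329*(-81575) = -3371413175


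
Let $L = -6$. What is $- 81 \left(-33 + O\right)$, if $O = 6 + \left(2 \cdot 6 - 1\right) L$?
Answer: $7533$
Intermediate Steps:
$O = -60$ ($O = 6 + \left(2 \cdot 6 - 1\right) \left(-6\right) = 6 + \left(12 - 1\right) \left(-6\right) = 6 + 11 \left(-6\right) = 6 - 66 = -60$)
$- 81 \left(-33 + O\right) = - 81 \left(-33 - 60\right) = \left(-81\right) \left(-93\right) = 7533$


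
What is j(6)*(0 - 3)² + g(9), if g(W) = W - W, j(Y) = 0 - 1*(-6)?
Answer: 54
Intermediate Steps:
j(Y) = 6 (j(Y) = 0 + 6 = 6)
g(W) = 0
j(6)*(0 - 3)² + g(9) = 6*(0 - 3)² + 0 = 6*(-3)² + 0 = 6*9 + 0 = 54 + 0 = 54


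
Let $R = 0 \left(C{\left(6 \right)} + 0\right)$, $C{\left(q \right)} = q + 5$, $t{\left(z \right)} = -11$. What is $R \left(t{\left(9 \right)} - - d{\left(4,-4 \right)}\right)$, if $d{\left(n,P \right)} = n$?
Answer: $0$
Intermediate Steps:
$C{\left(q \right)} = 5 + q$
$R = 0$ ($R = 0 \left(\left(5 + 6\right) + 0\right) = 0 \left(11 + 0\right) = 0 \cdot 11 = 0$)
$R \left(t{\left(9 \right)} - - d{\left(4,-4 \right)}\right) = 0 \left(-11 + \left(4 - 0\right)\right) = 0 \left(-11 + \left(4 + 0\right)\right) = 0 \left(-11 + 4\right) = 0 \left(-7\right) = 0$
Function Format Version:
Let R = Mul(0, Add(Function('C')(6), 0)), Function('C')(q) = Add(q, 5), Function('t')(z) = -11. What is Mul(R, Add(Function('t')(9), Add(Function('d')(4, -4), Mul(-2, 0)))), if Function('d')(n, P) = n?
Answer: 0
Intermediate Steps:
Function('C')(q) = Add(5, q)
R = 0 (R = Mul(0, Add(Add(5, 6), 0)) = Mul(0, Add(11, 0)) = Mul(0, 11) = 0)
Mul(R, Add(Function('t')(9), Add(Function('d')(4, -4), Mul(-2, 0)))) = Mul(0, Add(-11, Add(4, Mul(-2, 0)))) = Mul(0, Add(-11, Add(4, 0))) = Mul(0, Add(-11, 4)) = Mul(0, -7) = 0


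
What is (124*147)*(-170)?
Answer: -3098760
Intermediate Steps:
(124*147)*(-170) = 18228*(-170) = -3098760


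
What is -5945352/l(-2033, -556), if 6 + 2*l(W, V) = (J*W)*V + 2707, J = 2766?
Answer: -11890704/3126545269 ≈ -0.0038031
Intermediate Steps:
l(W, V) = 2701/2 + 1383*V*W (l(W, V) = -3 + ((2766*W)*V + 2707)/2 = -3 + (2766*V*W + 2707)/2 = -3 + (2707 + 2766*V*W)/2 = -3 + (2707/2 + 1383*V*W) = 2701/2 + 1383*V*W)
-5945352/l(-2033, -556) = -5945352/(2701/2 + 1383*(-556)*(-2033)) = -5945352/(2701/2 + 1563271284) = -5945352/3126545269/2 = -5945352*2/3126545269 = -11890704/3126545269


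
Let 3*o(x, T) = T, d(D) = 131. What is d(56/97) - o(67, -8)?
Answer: 401/3 ≈ 133.67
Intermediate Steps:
o(x, T) = T/3
d(56/97) - o(67, -8) = 131 - (-8)/3 = 131 - 1*(-8/3) = 131 + 8/3 = 401/3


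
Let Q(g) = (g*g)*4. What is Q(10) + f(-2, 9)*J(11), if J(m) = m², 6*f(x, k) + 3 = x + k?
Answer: 1442/3 ≈ 480.67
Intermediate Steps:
f(x, k) = -½ + k/6 + x/6 (f(x, k) = -½ + (x + k)/6 = -½ + (k + x)/6 = -½ + (k/6 + x/6) = -½ + k/6 + x/6)
Q(g) = 4*g² (Q(g) = g²*4 = 4*g²)
Q(10) + f(-2, 9)*J(11) = 4*10² + (-½ + (⅙)*9 + (⅙)*(-2))*11² = 4*100 + (-½ + 3/2 - ⅓)*121 = 400 + (⅔)*121 = 400 + 242/3 = 1442/3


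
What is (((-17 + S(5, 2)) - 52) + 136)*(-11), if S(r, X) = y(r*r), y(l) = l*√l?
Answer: -2112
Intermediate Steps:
y(l) = l^(3/2)
S(r, X) = (r²)^(3/2) (S(r, X) = (r*r)^(3/2) = (r²)^(3/2))
(((-17 + S(5, 2)) - 52) + 136)*(-11) = (((-17 + (5²)^(3/2)) - 52) + 136)*(-11) = (((-17 + 25^(3/2)) - 52) + 136)*(-11) = (((-17 + 125) - 52) + 136)*(-11) = ((108 - 52) + 136)*(-11) = (56 + 136)*(-11) = 192*(-11) = -2112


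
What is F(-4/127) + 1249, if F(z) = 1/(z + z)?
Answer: 9865/8 ≈ 1233.1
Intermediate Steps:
F(z) = 1/(2*z)
F(-4/127) + 1249 = 1/(2*((-4/127))) + 1249 = 1/(2*((-4*1/127))) + 1249 = 1/(2*(-4/127)) + 1249 = (1/2)*(-127/4) + 1249 = -127/8 + 1249 = 9865/8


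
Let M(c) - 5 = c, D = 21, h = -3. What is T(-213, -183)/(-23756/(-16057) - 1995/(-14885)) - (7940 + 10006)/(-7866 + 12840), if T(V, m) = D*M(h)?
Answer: 1433668297797/63939406295 ≈ 22.422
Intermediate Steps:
M(c) = 5 + c
T(V, m) = 42 (T(V, m) = 21*(5 - 3) = 21*2 = 42)
T(-213, -183)/(-23756/(-16057) - 1995/(-14885)) - (7940 + 10006)/(-7866 + 12840) = 42/(-23756/(-16057) - 1995/(-14885)) - (7940 + 10006)/(-7866 + 12840) = 42/(-23756*(-1/16057) - 1995*(-1/14885)) - 17946/4974 = 42/(23756/16057 + 399/2977) - 17946/4974 = 42/(77128355/47801689) - 1*2991/829 = 42*(47801689/77128355) - 2991/829 = 2007670938/77128355 - 2991/829 = 1433668297797/63939406295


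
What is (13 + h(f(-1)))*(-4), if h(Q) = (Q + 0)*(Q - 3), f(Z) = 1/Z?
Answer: -68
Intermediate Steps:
f(Z) = 1/Z
h(Q) = Q*(-3 + Q)
(13 + h(f(-1)))*(-4) = (13 + (-3 + 1/(-1))/(-1))*(-4) = (13 - (-3 - 1))*(-4) = (13 - 1*(-4))*(-4) = (13 + 4)*(-4) = 17*(-4) = -68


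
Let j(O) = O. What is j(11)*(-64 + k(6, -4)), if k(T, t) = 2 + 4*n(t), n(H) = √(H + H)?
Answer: -682 + 88*I*√2 ≈ -682.0 + 124.45*I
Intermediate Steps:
n(H) = √2*√H (n(H) = √(2*H) = √2*√H)
k(T, t) = 2 + 4*√2*√t (k(T, t) = 2 + 4*(√2*√t) = 2 + 4*√2*√t)
j(11)*(-64 + k(6, -4)) = 11*(-64 + (2 + 4*√2*√(-4))) = 11*(-64 + (2 + 4*√2*(2*I))) = 11*(-64 + (2 + 8*I*√2)) = 11*(-62 + 8*I*√2) = -682 + 88*I*√2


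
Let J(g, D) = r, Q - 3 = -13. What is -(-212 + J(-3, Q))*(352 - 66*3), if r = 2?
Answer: 32340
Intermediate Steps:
Q = -10 (Q = 3 - 13 = -10)
J(g, D) = 2
-(-212 + J(-3, Q))*(352 - 66*3) = -(-212 + 2)*(352 - 66*3) = -(-210)*(352 - 198) = -(-210)*154 = -1*(-32340) = 32340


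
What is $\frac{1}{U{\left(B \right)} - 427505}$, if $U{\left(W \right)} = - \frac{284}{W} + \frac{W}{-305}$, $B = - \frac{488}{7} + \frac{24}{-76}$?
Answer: $- \frac{188911205}{80759675207637} \approx -2.3392 \cdot 10^{-6}$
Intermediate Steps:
$B = - \frac{9314}{133}$ ($B = \left(-488\right) \frac{1}{7} + 24 \left(- \frac{1}{76}\right) = - \frac{488}{7} - \frac{6}{19} = - \frac{9314}{133} \approx -70.03$)
$U{\left(W \right)} = - \frac{284}{W} - \frac{W}{305}$ ($U{\left(W \right)} = - \frac{284}{W} + W \left(- \frac{1}{305}\right) = - \frac{284}{W} - \frac{W}{305}$)
$\frac{1}{U{\left(B \right)} - 427505} = \frac{1}{\left(- \frac{284}{- \frac{9314}{133}} - - \frac{9314}{40565}\right) - 427505} = \frac{1}{\left(\left(-284\right) \left(- \frac{133}{9314}\right) + \frac{9314}{40565}\right) - 427505} = \frac{1}{\left(\frac{18886}{4657} + \frac{9314}{40565}\right) - 427505} = \frac{1}{\frac{809485888}{188911205} - 427505} = \frac{1}{- \frac{80759675207637}{188911205}} = - \frac{188911205}{80759675207637}$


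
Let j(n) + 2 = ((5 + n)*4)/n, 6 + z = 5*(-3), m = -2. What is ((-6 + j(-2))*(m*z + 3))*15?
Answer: -9450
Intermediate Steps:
z = -21 (z = -6 + 5*(-3) = -6 - 15 = -21)
j(n) = -2 + (20 + 4*n)/n (j(n) = -2 + ((5 + n)*4)/n = -2 + (20 + 4*n)/n)
((-6 + j(-2))*(m*z + 3))*15 = ((-6 + (2 + 20/(-2)))*(-2*(-21) + 3))*15 = ((-6 + (2 + 20*(-½)))*(42 + 3))*15 = ((-6 + (2 - 10))*45)*15 = ((-6 - 8)*45)*15 = -14*45*15 = -630*15 = -9450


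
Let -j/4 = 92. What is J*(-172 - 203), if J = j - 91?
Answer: 172125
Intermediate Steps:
j = -368 (j = -4*92 = -368)
J = -459 (J = -368 - 91 = -459)
J*(-172 - 203) = -459*(-172 - 203) = -459*(-375) = 172125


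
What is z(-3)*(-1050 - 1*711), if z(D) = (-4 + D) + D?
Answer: 17610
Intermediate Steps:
z(D) = -4 + 2*D
z(-3)*(-1050 - 1*711) = (-4 + 2*(-3))*(-1050 - 1*711) = (-4 - 6)*(-1050 - 711) = -10*(-1761) = 17610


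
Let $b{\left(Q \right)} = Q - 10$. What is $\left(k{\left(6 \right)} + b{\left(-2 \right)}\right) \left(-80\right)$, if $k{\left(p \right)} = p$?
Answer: $480$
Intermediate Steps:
$b{\left(Q \right)} = -10 + Q$
$\left(k{\left(6 \right)} + b{\left(-2 \right)}\right) \left(-80\right) = \left(6 - 12\right) \left(-80\right) = \left(-6\right) \left(-80\right) = 480$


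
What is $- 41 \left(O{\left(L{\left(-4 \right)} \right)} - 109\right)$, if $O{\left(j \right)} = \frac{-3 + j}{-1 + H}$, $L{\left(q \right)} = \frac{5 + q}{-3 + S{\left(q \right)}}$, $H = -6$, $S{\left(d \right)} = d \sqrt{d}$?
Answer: $\frac{2274557}{511} + \frac{328 i}{511} \approx 4451.2 + 0.64188 i$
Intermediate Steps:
$S{\left(d \right)} = d^{\frac{3}{2}}$
$L{\left(q \right)} = \frac{5 + q}{-3 + q^{\frac{3}{2}}}$
$O{\left(j \right)} = \frac{3}{7} - \frac{j}{7}$ ($O{\left(j \right)} = \frac{-3 + j}{-1 - 6} = \frac{-3 + j}{-7} = \left(-3 + j\right) \left(- \frac{1}{7}\right) = \frac{3}{7} - \frac{j}{7}$)
$- 41 \left(O{\left(L{\left(-4 \right)} \right)} - 109\right) = - 41 \left(\left(\frac{3}{7} - \frac{\frac{1}{-3 + \left(-4\right)^{\frac{3}{2}}} \left(5 - 4\right)}{7}\right) - 109\right) = - 41 \left(\left(\frac{3}{7} - \frac{\frac{1}{-3 - 8 i} 1}{7}\right) - 109\right) = - 41 \left(\left(\frac{3}{7} - \frac{\frac{-3 + 8 i}{73} \cdot 1}{7}\right) - 109\right) = - 41 \left(\left(\frac{3}{7} - \frac{\frac{1}{73} \left(-3 + 8 i\right)}{7}\right) - 109\right) = - 41 \left(\left(\frac{3}{7} - \frac{-3 + 8 i}{511}\right) - 109\right) = - 41 \left(- \frac{760}{7} - \frac{-3 + 8 i}{511}\right) = \frac{31160}{7} + \frac{41 \left(-3 + 8 i\right)}{511}$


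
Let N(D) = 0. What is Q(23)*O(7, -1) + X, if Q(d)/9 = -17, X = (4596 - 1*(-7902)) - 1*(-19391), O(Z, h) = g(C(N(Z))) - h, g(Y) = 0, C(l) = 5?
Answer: 31736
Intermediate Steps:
O(Z, h) = -h (O(Z, h) = 0 - h = -h)
X = 31889 (X = (4596 + 7902) + 19391 = 12498 + 19391 = 31889)
Q(d) = -153 (Q(d) = 9*(-17) = -153)
Q(23)*O(7, -1) + X = -(-153)*(-1) + 31889 = -153*1 + 31889 = -153 + 31889 = 31736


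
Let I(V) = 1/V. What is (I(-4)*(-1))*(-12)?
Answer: -3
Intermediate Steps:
(I(-4)*(-1))*(-12) = (-1/(-4))*(-12) = -¼*(-1)*(-12) = (¼)*(-12) = -3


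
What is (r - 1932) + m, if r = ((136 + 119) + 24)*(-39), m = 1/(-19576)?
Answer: -250827289/19576 ≈ -12813.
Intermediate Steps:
m = -1/19576 ≈ -5.1083e-5
r = -10881 (r = (255 + 24)*(-39) = 279*(-39) = -10881)
(r - 1932) + m = (-10881 - 1932) - 1/19576 = -12813 - 1/19576 = -250827289/19576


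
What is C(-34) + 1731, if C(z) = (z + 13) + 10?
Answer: 1720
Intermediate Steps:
C(z) = 23 + z (C(z) = (13 + z) + 10 = 23 + z)
C(-34) + 1731 = (23 - 34) + 1731 = -11 + 1731 = 1720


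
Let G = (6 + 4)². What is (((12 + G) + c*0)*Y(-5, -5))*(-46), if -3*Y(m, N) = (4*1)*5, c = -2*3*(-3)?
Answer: 103040/3 ≈ 34347.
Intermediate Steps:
c = 18 (c = -6*(-3) = 18)
G = 100 (G = 10² = 100)
Y(m, N) = -20/3 (Y(m, N) = -4*1*5/3 = -4*5/3 = -⅓*20 = -20/3)
(((12 + G) + c*0)*Y(-5, -5))*(-46) = (((12 + 100) + 18*0)*(-20/3))*(-46) = ((112 + 0)*(-20/3))*(-46) = (112*(-20/3))*(-46) = -2240/3*(-46) = 103040/3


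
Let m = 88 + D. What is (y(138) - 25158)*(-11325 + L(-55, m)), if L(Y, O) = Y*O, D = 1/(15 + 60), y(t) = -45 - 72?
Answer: 408588910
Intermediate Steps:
y(t) = -117
D = 1/75 ≈ 0.013333
m = 6601/75 (m = 88 + 1/75 = 6601/75 ≈ 88.013)
L(Y, O) = O*Y
(y(138) - 25158)*(-11325 + L(-55, m)) = (-117 - 25158)*(-11325 + (6601/75)*(-55)) = -25275*(-11325 - 72611/15) = -25275*(-242486/15) = 408588910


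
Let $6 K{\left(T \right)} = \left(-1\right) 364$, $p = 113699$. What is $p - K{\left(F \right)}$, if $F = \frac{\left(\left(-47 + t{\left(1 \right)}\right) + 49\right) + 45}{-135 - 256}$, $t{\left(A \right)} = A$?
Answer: $\frac{341279}{3} \approx 1.1376 \cdot 10^{5}$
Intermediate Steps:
$F = - \frac{48}{391}$ ($F = \frac{\left(\left(-47 + 1\right) + 49\right) + 45}{-135 - 256} = \frac{\left(-46 + 49\right) + 45}{-391} = \left(3 + 45\right) \left(- \frac{1}{391}\right) = 48 \left(- \frac{1}{391}\right) = - \frac{48}{391} \approx -0.12276$)
$K{\left(T \right)} = - \frac{182}{3}$ ($K{\left(T \right)} = \frac{\left(-1\right) 364}{6} = \frac{1}{6} \left(-364\right) = - \frac{182}{3}$)
$p - K{\left(F \right)} = 113699 - - \frac{182}{3} = 113699 + \frac{182}{3} = \frac{341279}{3}$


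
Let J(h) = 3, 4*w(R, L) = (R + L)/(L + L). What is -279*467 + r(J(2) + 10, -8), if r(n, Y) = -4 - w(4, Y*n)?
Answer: -27101801/208 ≈ -1.3030e+5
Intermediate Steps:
w(R, L) = (L + R)/(8*L) (w(R, L) = ((R + L)/(L + L))/4 = ((L + R)/((2*L)))/4 = ((L + R)*(1/(2*L)))/4 = ((L + R)/(2*L))/4 = (L + R)/(8*L))
r(n, Y) = -4 - (4 + Y*n)/(8*Y*n) (r(n, Y) = -4 - (Y*n + 4)/(8*(Y*n)) = -4 - 1/(Y*n)*(4 + Y*n)/8 = -4 - (4 + Y*n)/(8*Y*n))
-279*467 + r(J(2) + 10, -8) = -279*467 + (-33/8 - ½/(-8*(3 + 10))) = -130293 + (-33/8 - ½*(-⅛)/13) = -130293 + (-33/8 - ½*(-⅛)*1/13) = -130293 + (-33/8 + 1/208) = -130293 - 857/208 = -27101801/208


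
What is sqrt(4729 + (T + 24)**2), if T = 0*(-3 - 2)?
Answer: sqrt(5305) ≈ 72.835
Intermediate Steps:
T = 0 (T = 0*(-5) = 0)
sqrt(4729 + (T + 24)**2) = sqrt(4729 + (0 + 24)**2) = sqrt(4729 + 24**2) = sqrt(4729 + 576) = sqrt(5305)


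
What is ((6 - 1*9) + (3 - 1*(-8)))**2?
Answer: 64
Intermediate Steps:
((6 - 1*9) + (3 - 1*(-8)))**2 = ((6 - 9) + (3 + 8))**2 = (-3 + 11)**2 = 8**2 = 64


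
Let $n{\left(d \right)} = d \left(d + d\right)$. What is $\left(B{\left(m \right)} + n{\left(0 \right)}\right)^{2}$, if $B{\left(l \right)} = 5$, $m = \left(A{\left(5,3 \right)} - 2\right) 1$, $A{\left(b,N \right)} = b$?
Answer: $25$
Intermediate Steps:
$n{\left(d \right)} = 2 d^{2}$ ($n{\left(d \right)} = d 2 d = 2 d^{2}$)
$m = 3$ ($m = \left(5 - 2\right) 1 = 3 \cdot 1 = 3$)
$\left(B{\left(m \right)} + n{\left(0 \right)}\right)^{2} = \left(5 + 2 \cdot 0^{2}\right)^{2} = \left(5 + 2 \cdot 0\right)^{2} = \left(5 + 0\right)^{2} = 5^{2} = 25$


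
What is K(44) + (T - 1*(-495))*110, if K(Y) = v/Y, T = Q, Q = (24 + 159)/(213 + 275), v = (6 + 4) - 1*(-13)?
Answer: 1198819/22 ≈ 54492.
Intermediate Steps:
v = 23 (v = 10 + 13 = 23)
Q = 3/8 (Q = 183/488 = 183*(1/488) = 3/8 ≈ 0.37500)
T = 3/8 ≈ 0.37500
K(Y) = 23/Y
K(44) + (T - 1*(-495))*110 = 23/44 + (3/8 - 1*(-495))*110 = 23*(1/44) + (3/8 + 495)*110 = 23/44 + (3963/8)*110 = 23/44 + 217965/4 = 1198819/22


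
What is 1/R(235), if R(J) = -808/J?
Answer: -235/808 ≈ -0.29084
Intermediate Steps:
1/R(235) = 1/(-808/235) = -235/808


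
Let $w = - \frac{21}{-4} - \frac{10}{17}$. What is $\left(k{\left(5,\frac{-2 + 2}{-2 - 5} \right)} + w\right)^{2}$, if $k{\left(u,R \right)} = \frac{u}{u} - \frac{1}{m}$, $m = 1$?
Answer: $\frac{100489}{4624} \approx 21.732$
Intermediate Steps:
$w = \frac{317}{68}$ ($w = \left(-21\right) \left(- \frac{1}{4}\right) - \frac{10}{17} = \frac{21}{4} - \frac{10}{17} = \frac{317}{68} \approx 4.6618$)
$k{\left(u,R \right)} = 0$ ($k{\left(u,R \right)} = \frac{u}{u} - 1^{-1} = 1 - 1 = 0$)
$\left(k{\left(5,\frac{-2 + 2}{-2 - 5} \right)} + w\right)^{2} = \left(0 + \frac{317}{68}\right)^{2} = \left(\frac{317}{68}\right)^{2} = \frac{100489}{4624}$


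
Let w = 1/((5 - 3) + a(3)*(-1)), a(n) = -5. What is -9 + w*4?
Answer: -59/7 ≈ -8.4286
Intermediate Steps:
w = ⅐ (w = 1/((5 - 3) - 5*(-1)) = 1/(2 + 5) = 1/7 = ⅐ ≈ 0.14286)
-9 + w*4 = -9 + (⅐)*4 = -9 + 4/7 = -59/7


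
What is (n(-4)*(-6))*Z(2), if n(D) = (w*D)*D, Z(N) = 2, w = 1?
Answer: -192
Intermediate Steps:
n(D) = D**2 (n(D) = (1*D)*D = D*D = D**2)
(n(-4)*(-6))*Z(2) = ((-4)**2*(-6))*2 = (16*(-6))*2 = -96*2 = -192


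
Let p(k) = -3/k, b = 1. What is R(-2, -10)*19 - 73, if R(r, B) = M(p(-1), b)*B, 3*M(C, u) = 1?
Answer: -409/3 ≈ -136.33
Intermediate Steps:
M(C, u) = ⅓ (M(C, u) = (⅓)*1 = ⅓)
R(r, B) = B/3
R(-2, -10)*19 - 73 = ((⅓)*(-10))*19 - 73 = -10/3*19 - 73 = -190/3 - 73 = -409/3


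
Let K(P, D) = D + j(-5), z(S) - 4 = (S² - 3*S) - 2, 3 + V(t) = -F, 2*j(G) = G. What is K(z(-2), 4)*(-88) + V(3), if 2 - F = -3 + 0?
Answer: -140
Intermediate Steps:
j(G) = G/2
F = 5 (F = 2 - (-3 + 0) = 2 - 1*(-3) = 2 + 3 = 5)
V(t) = -8 (V(t) = -3 - 1*5 = -3 - 5 = -8)
z(S) = 2 + S² - 3*S (z(S) = 4 + ((S² - 3*S) - 2) = 4 + (-2 + S² - 3*S) = 2 + S² - 3*S)
K(P, D) = -5/2 + D (K(P, D) = D + (½)*(-5) = D - 5/2 = -5/2 + D)
K(z(-2), 4)*(-88) + V(3) = (-5/2 + 4)*(-88) - 8 = (3/2)*(-88) - 8 = -132 - 8 = -140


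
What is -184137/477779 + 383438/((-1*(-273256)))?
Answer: 66441042065/65277989212 ≈ 1.0178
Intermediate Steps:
-184137/477779 + 383438/((-1*(-273256))) = -184137*1/477779 + 383438/273256 = -184137/477779 + 383438*(1/273256) = -184137/477779 + 191719/136628 = 66441042065/65277989212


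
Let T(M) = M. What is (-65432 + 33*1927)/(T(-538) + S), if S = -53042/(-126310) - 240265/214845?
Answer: 4995934945995/1461869677276 ≈ 3.4175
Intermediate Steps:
S = -1895206366/2713707195 (S = -53042*(-1/126310) - 240265*1/214845 = 26521/63155 - 48053/42969 = -1895206366/2713707195 ≈ -0.69838)
(-65432 + 33*1927)/(T(-538) + S) = (-65432 + 33*1927)/(-538 - 1895206366/2713707195) = (-65432 + 63591)/(-1461869677276/2713707195) = -1841*(-2713707195/1461869677276) = 4995934945995/1461869677276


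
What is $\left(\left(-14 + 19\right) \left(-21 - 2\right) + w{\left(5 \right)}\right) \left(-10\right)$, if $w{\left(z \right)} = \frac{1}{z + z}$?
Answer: $1149$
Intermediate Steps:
$w{\left(z \right)} = \frac{1}{2 z}$
$\left(\left(-14 + 19\right) \left(-21 - 2\right) + w{\left(5 \right)}\right) \left(-10\right) = \left(\left(-14 + 19\right) \left(-21 - 2\right) + \frac{1}{2 \cdot 5}\right) \left(-10\right) = \left(5 \left(-23\right) + \frac{1}{2} \cdot \frac{1}{5}\right) \left(-10\right) = \left(-115 + \frac{1}{10}\right) \left(-10\right) = \left(- \frac{1149}{10}\right) \left(-10\right) = 1149$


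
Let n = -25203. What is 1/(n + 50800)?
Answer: 1/25597 ≈ 3.9067e-5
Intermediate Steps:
1/(n + 50800) = 1/(-25203 + 50800) = 1/25597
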